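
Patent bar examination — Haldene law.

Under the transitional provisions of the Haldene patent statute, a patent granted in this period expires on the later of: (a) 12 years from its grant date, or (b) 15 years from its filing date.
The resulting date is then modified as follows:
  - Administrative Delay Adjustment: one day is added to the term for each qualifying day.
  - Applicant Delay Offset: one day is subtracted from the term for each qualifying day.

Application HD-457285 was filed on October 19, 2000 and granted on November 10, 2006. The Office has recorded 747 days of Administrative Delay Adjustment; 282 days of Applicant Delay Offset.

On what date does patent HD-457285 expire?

(a) grant + 12 years → 10 November 2018.
(b) filing + 15 years → 19 October 2015.
Later of the two: 10 November 2018.
Administrative Delay Adjustment: +747 days → 26 November 2020.
Applicant Delay Offset: −282 days → 18 February 2020.

February 18, 2020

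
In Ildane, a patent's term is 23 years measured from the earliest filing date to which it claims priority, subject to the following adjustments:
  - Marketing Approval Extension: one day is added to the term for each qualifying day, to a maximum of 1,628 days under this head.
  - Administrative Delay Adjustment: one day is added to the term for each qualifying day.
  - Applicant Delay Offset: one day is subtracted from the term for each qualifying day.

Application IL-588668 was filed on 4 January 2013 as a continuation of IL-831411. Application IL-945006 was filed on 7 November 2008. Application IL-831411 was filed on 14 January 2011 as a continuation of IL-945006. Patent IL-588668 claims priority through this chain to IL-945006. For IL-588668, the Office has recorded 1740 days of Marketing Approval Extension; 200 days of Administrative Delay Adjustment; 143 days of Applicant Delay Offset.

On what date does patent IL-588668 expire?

2036-06-18

Earliest priority filing: 7 November 2008.
Base term: 7 November 2008 + 23 years → 7 November 2031.
Marketing Approval Extension: 1740 days claimed exceeds the 1628-day cap, so +1628 days → 22 April 2036.
Administrative Delay Adjustment: +200 days → 8 November 2036.
Applicant Delay Offset: −143 days → 18 June 2036.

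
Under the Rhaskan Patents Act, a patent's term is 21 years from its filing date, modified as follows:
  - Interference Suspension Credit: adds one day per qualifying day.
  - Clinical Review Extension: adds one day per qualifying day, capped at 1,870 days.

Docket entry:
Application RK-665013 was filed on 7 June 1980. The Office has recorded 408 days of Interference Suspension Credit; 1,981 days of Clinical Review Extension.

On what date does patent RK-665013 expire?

2007-09-02

Base term: filing date + 21 years → 7 June 2001.
Interference Suspension Credit: +408 days → 20 July 2002.
Clinical Review Extension: 1981 days claimed exceeds the 1870-day cap, so +1870 days → 2 September 2007.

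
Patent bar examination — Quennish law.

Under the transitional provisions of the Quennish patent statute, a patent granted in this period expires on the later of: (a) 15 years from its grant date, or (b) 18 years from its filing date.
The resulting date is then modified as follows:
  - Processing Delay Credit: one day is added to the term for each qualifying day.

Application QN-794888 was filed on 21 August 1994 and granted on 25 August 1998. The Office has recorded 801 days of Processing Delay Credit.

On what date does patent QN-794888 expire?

(a) grant + 15 years → 25 August 2013.
(b) filing + 18 years → 21 August 2012.
Later of the two: 25 August 2013.
Processing Delay Credit: +801 days → 4 November 2015.

November 4, 2015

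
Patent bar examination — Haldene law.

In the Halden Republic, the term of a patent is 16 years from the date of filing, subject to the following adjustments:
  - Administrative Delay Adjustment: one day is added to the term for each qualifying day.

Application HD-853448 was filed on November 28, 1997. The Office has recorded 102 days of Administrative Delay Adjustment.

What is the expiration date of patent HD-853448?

March 10, 2014

Base term: filing date + 16 years → 28 November 2013.
Administrative Delay Adjustment: +102 days → 10 March 2014.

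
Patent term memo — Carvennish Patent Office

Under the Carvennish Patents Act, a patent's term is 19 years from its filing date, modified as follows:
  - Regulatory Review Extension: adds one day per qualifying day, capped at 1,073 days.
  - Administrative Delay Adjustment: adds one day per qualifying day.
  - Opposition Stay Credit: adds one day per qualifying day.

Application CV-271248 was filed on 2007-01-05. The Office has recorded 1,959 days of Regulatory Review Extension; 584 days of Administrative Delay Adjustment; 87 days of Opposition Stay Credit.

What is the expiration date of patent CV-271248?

2030-10-15

Base term: filing date + 19 years → 5 January 2026.
Regulatory Review Extension: 1959 days claimed exceeds the 1073-day cap, so +1073 days → 13 December 2028.
Administrative Delay Adjustment: +584 days → 20 July 2030.
Opposition Stay Credit: +87 days → 15 October 2030.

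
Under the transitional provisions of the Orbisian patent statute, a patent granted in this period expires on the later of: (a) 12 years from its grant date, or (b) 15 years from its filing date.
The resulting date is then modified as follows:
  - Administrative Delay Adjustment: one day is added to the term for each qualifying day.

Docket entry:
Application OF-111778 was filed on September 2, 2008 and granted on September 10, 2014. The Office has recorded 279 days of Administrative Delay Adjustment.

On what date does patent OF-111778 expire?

2027-06-16

(a) grant + 12 years → 10 September 2026.
(b) filing + 15 years → 2 September 2023.
Later of the two: 10 September 2026.
Administrative Delay Adjustment: +279 days → 16 June 2027.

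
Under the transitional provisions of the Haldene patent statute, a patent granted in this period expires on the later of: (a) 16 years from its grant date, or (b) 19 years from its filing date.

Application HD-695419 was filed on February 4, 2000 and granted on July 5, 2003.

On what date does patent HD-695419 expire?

(a) grant + 16 years → 5 July 2019.
(b) filing + 19 years → 4 February 2019.
Later of the two: 5 July 2019.

2019-07-05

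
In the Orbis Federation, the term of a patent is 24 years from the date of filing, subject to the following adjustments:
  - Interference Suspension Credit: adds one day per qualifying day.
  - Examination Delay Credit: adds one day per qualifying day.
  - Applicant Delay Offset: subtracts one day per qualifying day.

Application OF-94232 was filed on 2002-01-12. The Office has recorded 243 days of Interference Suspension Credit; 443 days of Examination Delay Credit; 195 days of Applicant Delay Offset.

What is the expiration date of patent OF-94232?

2027-05-18

Base term: filing date + 24 years → 12 January 2026.
Interference Suspension Credit: +243 days → 12 September 2026.
Examination Delay Credit: +443 days → 29 November 2027.
Applicant Delay Offset: −195 days → 18 May 2027.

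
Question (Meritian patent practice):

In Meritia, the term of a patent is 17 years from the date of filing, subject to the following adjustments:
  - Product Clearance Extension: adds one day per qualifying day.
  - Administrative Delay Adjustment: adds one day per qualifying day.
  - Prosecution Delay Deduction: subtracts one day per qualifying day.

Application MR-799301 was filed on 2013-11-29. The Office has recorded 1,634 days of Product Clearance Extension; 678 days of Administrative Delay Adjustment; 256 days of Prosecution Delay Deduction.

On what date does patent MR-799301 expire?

2036-07-16

Base term: filing date + 17 years → 29 November 2030.
Product Clearance Extension: +1634 days → 21 May 2035.
Administrative Delay Adjustment: +678 days → 29 March 2037.
Prosecution Delay Deduction: −256 days → 16 July 2036.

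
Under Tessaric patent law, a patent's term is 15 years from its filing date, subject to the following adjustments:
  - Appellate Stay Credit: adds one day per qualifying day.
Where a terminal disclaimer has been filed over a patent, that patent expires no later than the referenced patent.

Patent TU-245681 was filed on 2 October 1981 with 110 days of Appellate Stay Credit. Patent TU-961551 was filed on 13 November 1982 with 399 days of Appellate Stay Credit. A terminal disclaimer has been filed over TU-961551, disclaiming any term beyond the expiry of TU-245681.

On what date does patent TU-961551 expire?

Natural term of TU-961551:
  Base: filing + 15 years → 13 November 1997.
  Appellate Stay Credit: +399 days → 17 December 1998.
Expiry of referenced patent TU-245681:
  Base: filing + 15 years → 2 October 1996.
  Appellate Stay Credit: +110 days → 20 January 1997.
Terminal disclaimer: TU-961551 expires on the earlier of 17 December 1998 and 20 January 1997.

1997-01-20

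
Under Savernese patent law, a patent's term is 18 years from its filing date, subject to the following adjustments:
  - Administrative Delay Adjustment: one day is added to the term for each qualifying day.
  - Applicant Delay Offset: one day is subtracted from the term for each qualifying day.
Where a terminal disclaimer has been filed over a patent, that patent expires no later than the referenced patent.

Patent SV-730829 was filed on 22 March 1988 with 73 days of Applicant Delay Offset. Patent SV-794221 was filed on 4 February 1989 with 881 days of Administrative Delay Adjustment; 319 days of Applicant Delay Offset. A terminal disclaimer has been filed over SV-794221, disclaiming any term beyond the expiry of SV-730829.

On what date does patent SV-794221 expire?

Natural term of SV-794221:
  Base: filing + 18 years → 4 February 2007.
  Administrative Delay Adjustment: +881 days → 4 July 2009.
  Applicant Delay Offset: −319 days → 19 August 2008.
Expiry of referenced patent SV-730829:
  Base: filing + 18 years → 22 March 2006.
  Applicant Delay Offset: −73 days → 8 January 2006.
Terminal disclaimer: SV-794221 expires on the earlier of 19 August 2008 and 8 January 2006.

January 8, 2006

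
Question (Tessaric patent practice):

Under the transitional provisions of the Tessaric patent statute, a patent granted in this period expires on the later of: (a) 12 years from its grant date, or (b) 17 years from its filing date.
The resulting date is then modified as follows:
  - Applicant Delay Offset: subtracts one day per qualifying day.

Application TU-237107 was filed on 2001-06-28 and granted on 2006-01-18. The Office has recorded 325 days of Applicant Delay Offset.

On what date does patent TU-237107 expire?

August 7, 2017

(a) grant + 12 years → 18 January 2018.
(b) filing + 17 years → 28 June 2018.
Later of the two: 28 June 2018.
Applicant Delay Offset: −325 days → 7 August 2017.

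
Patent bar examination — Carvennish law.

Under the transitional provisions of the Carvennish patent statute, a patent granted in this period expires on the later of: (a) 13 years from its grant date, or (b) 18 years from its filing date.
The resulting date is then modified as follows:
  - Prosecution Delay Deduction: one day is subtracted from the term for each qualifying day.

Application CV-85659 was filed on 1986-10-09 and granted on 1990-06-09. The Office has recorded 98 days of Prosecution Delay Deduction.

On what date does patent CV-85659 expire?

2004-07-03

(a) grant + 13 years → 9 June 2003.
(b) filing + 18 years → 9 October 2004.
Later of the two: 9 October 2004.
Prosecution Delay Deduction: −98 days → 3 July 2004.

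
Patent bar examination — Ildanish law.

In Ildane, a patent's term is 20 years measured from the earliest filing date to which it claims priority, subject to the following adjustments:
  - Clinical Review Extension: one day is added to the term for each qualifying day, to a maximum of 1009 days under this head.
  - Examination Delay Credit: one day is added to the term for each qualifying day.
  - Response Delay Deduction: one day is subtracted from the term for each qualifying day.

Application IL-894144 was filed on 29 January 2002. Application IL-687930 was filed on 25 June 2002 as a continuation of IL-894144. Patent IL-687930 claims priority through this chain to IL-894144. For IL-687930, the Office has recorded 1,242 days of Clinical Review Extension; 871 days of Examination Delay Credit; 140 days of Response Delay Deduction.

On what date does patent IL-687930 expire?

November 4, 2026

Earliest priority filing: 29 January 2002.
Base term: 29 January 2002 + 20 years → 29 January 2022.
Clinical Review Extension: 1242 days claimed exceeds the 1009-day cap, so +1009 days → 3 November 2024.
Examination Delay Credit: +871 days → 24 March 2027.
Response Delay Deduction: −140 days → 4 November 2026.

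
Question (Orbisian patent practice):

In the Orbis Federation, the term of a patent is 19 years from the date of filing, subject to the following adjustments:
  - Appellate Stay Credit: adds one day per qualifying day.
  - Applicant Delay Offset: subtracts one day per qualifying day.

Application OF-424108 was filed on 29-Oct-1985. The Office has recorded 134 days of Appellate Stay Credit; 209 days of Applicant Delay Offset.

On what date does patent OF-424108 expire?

August 15, 2004

Base term: filing date + 19 years → 29 October 2004.
Appellate Stay Credit: +134 days → 12 March 2005.
Applicant Delay Offset: −209 days → 15 August 2004.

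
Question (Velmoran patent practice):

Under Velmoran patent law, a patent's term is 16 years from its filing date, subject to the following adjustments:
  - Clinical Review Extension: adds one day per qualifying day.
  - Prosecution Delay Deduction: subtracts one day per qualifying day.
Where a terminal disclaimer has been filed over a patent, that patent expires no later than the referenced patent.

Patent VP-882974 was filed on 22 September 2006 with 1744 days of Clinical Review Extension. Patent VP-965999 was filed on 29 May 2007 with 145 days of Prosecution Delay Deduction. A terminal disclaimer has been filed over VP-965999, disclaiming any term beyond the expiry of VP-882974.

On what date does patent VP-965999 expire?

Natural term of VP-965999:
  Base: filing + 16 years → 29 May 2023.
  Prosecution Delay Deduction: −145 days → 4 January 2023.
Expiry of referenced patent VP-882974:
  Base: filing + 16 years → 22 September 2022.
  Clinical Review Extension: +1744 days → 2 July 2027.
Terminal disclaimer: VP-965999 expires on the earlier of 4 January 2023 and 2 July 2027.

2023-01-04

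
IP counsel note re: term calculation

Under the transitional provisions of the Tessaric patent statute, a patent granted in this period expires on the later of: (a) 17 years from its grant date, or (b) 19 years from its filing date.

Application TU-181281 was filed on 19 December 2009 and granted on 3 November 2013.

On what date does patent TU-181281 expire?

2030-11-03

(a) grant + 17 years → 3 November 2030.
(b) filing + 19 years → 19 December 2028.
Later of the two: 3 November 2030.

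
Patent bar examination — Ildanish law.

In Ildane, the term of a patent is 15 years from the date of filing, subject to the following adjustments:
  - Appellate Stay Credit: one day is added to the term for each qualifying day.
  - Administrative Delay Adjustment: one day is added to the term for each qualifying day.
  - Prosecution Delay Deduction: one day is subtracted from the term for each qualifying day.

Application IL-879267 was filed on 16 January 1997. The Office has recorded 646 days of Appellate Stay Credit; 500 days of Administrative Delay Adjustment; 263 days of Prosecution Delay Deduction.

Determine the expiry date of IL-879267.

Base term: filing date + 15 years → 16 January 2012.
Appellate Stay Credit: +646 days → 23 October 2013.
Administrative Delay Adjustment: +500 days → 7 March 2015.
Prosecution Delay Deduction: −263 days → 17 June 2014.

2014-06-17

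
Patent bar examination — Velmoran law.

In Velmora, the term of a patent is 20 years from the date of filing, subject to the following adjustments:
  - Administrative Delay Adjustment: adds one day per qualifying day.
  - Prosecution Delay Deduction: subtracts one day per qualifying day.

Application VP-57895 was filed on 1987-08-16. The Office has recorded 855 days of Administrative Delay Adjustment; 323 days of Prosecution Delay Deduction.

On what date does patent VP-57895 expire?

Base term: filing date + 20 years → 16 August 2007.
Administrative Delay Adjustment: +855 days → 18 December 2009.
Prosecution Delay Deduction: −323 days → 29 January 2009.

2009-01-29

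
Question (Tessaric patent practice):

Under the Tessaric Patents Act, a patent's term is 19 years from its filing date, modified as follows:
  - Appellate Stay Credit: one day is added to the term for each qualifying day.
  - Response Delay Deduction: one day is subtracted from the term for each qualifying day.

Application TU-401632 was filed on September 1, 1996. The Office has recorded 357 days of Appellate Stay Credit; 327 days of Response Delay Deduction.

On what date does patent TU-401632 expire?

Base term: filing date + 19 years → 1 September 2015.
Appellate Stay Credit: +357 days → 23 August 2016.
Response Delay Deduction: −327 days → 1 October 2015.

2015-10-01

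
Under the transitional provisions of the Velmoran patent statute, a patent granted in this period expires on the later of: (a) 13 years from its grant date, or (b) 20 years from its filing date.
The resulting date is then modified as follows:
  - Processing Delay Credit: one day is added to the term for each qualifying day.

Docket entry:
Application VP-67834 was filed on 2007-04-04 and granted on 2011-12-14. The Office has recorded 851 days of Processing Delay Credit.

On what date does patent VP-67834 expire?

2029-08-02

(a) grant + 13 years → 14 December 2024.
(b) filing + 20 years → 4 April 2027.
Later of the two: 4 April 2027.
Processing Delay Credit: +851 days → 2 August 2029.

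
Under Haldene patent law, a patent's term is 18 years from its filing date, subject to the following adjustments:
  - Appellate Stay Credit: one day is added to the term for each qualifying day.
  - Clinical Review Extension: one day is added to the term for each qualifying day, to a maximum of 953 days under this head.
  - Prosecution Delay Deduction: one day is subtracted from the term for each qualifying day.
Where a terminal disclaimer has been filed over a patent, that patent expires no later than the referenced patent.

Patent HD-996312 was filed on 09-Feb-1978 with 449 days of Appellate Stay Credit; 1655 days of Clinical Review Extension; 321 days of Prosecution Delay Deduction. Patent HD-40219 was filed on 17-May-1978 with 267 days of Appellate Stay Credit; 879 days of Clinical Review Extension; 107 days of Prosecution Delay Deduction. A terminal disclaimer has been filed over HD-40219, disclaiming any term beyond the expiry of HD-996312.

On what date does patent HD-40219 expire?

Natural term of HD-40219:
  Base: filing + 18 years → 17 May 1996.
  Appellate Stay Credit: +267 days → 8 February 1997.
  Clinical Review Extension: 879 days (within the 953-day cap) → +879 days → 7 July 1999.
  Prosecution Delay Deduction: −107 days → 22 March 1999.
Expiry of referenced patent HD-996312:
  Base: filing + 18 years → 9 February 1996.
  Appellate Stay Credit: +449 days → 3 May 1997.
  Clinical Review Extension: 1655 days claimed exceeds the 953-day cap, so +953 days → 12 December 1999.
  Prosecution Delay Deduction: −321 days → 25 January 1999.
Terminal disclaimer: HD-40219 expires on the earlier of 22 March 1999 and 25 January 1999.

January 25, 1999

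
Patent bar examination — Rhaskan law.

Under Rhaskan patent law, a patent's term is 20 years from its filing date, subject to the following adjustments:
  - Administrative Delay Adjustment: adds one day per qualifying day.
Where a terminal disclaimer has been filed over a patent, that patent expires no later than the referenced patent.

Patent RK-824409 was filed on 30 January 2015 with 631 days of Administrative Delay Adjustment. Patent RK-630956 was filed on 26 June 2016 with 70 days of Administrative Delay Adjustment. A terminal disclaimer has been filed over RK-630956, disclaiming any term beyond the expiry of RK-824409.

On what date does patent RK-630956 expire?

Natural term of RK-630956:
  Base: filing + 20 years → 26 June 2036.
  Administrative Delay Adjustment: +70 days → 4 September 2036.
Expiry of referenced patent RK-824409:
  Base: filing + 20 years → 30 January 2035.
  Administrative Delay Adjustment: +631 days → 22 October 2036.
Terminal disclaimer: RK-630956 expires on the earlier of 4 September 2036 and 22 October 2036.

2036-09-04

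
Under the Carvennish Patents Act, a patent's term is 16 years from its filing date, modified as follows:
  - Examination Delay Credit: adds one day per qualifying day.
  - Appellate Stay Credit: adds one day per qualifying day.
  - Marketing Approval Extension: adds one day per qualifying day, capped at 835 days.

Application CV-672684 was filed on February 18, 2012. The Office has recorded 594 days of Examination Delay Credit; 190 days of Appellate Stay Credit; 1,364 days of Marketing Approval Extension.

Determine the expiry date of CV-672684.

Base term: filing date + 16 years → 18 February 2028.
Examination Delay Credit: +594 days → 4 October 2029.
Appellate Stay Credit: +190 days → 12 April 2030.
Marketing Approval Extension: 1364 days claimed exceeds the 835-day cap, so +835 days → 25 July 2032.

2032-07-25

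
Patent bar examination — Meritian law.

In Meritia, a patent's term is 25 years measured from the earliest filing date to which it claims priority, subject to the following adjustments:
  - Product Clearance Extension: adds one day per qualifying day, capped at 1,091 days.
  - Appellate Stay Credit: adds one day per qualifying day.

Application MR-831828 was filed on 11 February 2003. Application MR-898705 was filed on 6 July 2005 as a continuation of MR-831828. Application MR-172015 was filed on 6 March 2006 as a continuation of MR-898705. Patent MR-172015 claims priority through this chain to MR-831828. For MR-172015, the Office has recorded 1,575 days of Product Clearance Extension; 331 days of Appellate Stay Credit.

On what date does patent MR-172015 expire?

Earliest priority filing: 11 February 2003.
Base term: 11 February 2003 + 25 years → 11 February 2028.
Product Clearance Extension: 1575 days claimed exceeds the 1091-day cap, so +1091 days → 6 February 2031.
Appellate Stay Credit: +331 days → 3 January 2032.

2032-01-03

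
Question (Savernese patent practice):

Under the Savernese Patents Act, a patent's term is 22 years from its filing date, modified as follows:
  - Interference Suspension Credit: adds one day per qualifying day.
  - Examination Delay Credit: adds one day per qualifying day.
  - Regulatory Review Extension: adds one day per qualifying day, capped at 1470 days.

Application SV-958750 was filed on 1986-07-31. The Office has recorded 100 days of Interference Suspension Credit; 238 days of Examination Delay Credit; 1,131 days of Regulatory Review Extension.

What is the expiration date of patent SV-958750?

2012-08-08

Base term: filing date + 22 years → 31 July 2008.
Interference Suspension Credit: +100 days → 8 November 2008.
Examination Delay Credit: +238 days → 4 July 2009.
Regulatory Review Extension: 1131 days (within the 1470-day cap) → +1131 days → 8 August 2012.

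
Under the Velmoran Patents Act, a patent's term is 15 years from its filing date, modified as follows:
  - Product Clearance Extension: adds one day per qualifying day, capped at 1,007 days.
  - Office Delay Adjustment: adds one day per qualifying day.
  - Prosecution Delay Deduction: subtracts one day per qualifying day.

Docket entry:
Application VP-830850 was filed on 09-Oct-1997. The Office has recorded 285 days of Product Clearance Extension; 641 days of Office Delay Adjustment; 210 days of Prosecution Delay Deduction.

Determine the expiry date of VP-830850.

September 25, 2014

Base term: filing date + 15 years → 9 October 2012.
Product Clearance Extension: 285 days (within the 1007-day cap) → +285 days → 21 July 2013.
Office Delay Adjustment: +641 days → 23 April 2015.
Prosecution Delay Deduction: −210 days → 25 September 2014.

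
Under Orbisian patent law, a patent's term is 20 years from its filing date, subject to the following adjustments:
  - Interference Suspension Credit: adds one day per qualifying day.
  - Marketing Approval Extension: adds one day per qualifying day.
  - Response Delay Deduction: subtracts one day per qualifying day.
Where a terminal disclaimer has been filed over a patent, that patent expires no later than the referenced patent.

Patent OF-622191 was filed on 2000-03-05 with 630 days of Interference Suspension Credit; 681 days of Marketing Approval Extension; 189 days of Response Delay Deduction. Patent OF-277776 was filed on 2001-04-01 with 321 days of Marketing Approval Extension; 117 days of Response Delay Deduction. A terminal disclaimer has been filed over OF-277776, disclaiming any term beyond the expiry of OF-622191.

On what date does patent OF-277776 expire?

October 22, 2021

Natural term of OF-277776:
  Base: filing + 20 years → 1 April 2021.
  Marketing Approval Extension: +321 days → 16 February 2022.
  Response Delay Deduction: −117 days → 22 October 2021.
Expiry of referenced patent OF-622191:
  Base: filing + 20 years → 5 March 2020.
  Interference Suspension Credit: +630 days → 25 November 2021.
  Marketing Approval Extension: +681 days → 7 October 2023.
  Response Delay Deduction: −189 days → 1 April 2023.
Terminal disclaimer: OF-277776 expires on the earlier of 22 October 2021 and 1 April 2023.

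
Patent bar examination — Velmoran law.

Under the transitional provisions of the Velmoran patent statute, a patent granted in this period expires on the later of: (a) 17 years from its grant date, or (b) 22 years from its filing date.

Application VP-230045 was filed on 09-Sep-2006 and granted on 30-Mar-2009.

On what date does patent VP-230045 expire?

2028-09-09

(a) grant + 17 years → 30 March 2026.
(b) filing + 22 years → 9 September 2028.
Later of the two: 9 September 2028.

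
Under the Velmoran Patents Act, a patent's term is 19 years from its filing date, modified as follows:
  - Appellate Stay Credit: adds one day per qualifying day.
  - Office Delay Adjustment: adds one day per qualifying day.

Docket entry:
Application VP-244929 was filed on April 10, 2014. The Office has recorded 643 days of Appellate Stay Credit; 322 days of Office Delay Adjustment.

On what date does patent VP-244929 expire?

Base term: filing date + 19 years → 10 April 2033.
Appellate Stay Credit: +643 days → 13 January 2035.
Office Delay Adjustment: +322 days → 1 December 2035.

December 1, 2035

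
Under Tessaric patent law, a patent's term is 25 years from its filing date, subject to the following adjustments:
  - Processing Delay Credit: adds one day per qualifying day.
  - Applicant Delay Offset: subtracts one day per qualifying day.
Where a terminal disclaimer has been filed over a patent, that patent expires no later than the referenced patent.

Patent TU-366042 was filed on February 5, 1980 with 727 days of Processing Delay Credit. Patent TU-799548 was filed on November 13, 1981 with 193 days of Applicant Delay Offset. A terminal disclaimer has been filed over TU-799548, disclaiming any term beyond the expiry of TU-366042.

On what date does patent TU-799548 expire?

Natural term of TU-799548:
  Base: filing + 25 years → 13 November 2006.
  Applicant Delay Offset: −193 days → 4 May 2006.
Expiry of referenced patent TU-366042:
  Base: filing + 25 years → 5 February 2005.
  Processing Delay Credit: +727 days → 2 February 2007.
Terminal disclaimer: TU-799548 expires on the earlier of 4 May 2006 and 2 February 2007.

2006-05-04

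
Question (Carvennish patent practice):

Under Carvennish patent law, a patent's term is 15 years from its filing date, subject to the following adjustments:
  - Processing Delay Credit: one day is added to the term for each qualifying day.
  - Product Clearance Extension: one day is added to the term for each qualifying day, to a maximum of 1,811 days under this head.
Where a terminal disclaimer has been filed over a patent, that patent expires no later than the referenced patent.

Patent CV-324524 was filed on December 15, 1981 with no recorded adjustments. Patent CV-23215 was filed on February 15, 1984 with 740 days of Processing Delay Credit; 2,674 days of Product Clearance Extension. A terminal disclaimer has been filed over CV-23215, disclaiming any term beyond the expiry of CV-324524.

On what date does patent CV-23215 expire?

Natural term of CV-23215:
  Base: filing + 15 years → 15 February 1999.
  Processing Delay Credit: +740 days → 24 February 2001.
  Product Clearance Extension: 2674 days claimed exceeds the 1811-day cap, so +1811 days → 9 February 2006.
Expiry of referenced patent CV-324524:
  Base: filing + 15 years → 15 December 1996.
Terminal disclaimer: CV-23215 expires on the earlier of 9 February 2006 and 15 December 1996.

December 15, 1996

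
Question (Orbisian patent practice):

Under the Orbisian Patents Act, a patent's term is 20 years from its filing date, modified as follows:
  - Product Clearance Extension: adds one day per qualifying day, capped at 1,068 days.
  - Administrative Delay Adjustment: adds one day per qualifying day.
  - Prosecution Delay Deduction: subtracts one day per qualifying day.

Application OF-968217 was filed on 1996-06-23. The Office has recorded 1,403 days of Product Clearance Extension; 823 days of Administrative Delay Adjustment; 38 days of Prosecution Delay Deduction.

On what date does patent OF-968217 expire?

Base term: filing date + 20 years → 23 June 2016.
Product Clearance Extension: 1403 days claimed exceeds the 1068-day cap, so +1068 days → 27 May 2019.
Administrative Delay Adjustment: +823 days → 27 August 2021.
Prosecution Delay Deduction: −38 days → 20 July 2021.

2021-07-20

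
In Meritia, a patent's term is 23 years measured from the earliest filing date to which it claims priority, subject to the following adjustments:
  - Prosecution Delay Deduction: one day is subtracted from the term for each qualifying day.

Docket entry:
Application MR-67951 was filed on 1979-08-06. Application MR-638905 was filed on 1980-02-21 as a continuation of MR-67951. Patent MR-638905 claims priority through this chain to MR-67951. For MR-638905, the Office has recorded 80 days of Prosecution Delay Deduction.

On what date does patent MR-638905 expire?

Earliest priority filing: 6 August 1979.
Base term: 6 August 1979 + 23 years → 6 August 2002.
Prosecution Delay Deduction: −80 days → 18 May 2002.

May 18, 2002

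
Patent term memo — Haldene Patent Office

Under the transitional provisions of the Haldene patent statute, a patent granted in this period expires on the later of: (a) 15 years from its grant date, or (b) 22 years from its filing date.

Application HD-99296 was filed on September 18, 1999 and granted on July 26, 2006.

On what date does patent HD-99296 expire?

(a) grant + 15 years → 26 July 2021.
(b) filing + 22 years → 18 September 2021.
Later of the two: 18 September 2021.

2021-09-18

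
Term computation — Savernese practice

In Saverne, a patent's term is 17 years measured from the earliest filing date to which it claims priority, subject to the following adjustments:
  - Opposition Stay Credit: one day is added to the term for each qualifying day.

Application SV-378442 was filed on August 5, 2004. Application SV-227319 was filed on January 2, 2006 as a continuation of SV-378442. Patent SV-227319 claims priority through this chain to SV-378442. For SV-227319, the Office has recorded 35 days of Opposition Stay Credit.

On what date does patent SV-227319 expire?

Earliest priority filing: 5 August 2004.
Base term: 5 August 2004 + 17 years → 5 August 2021.
Opposition Stay Credit: +35 days → 9 September 2021.

September 9, 2021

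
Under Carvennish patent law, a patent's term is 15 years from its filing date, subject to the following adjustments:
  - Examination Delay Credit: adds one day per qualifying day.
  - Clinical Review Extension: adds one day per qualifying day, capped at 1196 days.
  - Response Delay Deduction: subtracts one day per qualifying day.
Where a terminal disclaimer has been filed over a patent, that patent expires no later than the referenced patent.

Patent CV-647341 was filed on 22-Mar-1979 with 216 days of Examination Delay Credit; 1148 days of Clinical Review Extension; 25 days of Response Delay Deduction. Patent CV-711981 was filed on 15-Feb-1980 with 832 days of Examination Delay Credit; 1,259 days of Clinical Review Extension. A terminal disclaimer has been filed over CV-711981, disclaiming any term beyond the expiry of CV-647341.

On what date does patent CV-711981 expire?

Natural term of CV-711981:
  Base: filing + 15 years → 15 February 1995.
  Examination Delay Credit: +832 days → 27 May 1997.
  Clinical Review Extension: 1259 days claimed exceeds the 1196-day cap, so +1196 days → 4 September 2000.
Expiry of referenced patent CV-647341:
  Base: filing + 15 years → 22 March 1994.
  Examination Delay Credit: +216 days → 24 October 1994.
  Clinical Review Extension: 1148 days (within the 1196-day cap) → +1148 days → 15 December 1997.
  Response Delay Deduction: −25 days → 20 November 1997.
Terminal disclaimer: CV-711981 expires on the earlier of 4 September 2000 and 20 November 1997.

1997-11-20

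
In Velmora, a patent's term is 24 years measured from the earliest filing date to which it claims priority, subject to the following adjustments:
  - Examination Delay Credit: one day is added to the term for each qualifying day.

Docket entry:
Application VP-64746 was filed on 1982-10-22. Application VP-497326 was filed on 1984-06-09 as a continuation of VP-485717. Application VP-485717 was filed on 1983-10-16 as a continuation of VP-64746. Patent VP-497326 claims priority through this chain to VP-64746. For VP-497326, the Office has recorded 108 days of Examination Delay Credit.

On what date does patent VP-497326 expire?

February 7, 2007

Earliest priority filing: 22 October 1982.
Base term: 22 October 1982 + 24 years → 22 October 2006.
Examination Delay Credit: +108 days → 7 February 2007.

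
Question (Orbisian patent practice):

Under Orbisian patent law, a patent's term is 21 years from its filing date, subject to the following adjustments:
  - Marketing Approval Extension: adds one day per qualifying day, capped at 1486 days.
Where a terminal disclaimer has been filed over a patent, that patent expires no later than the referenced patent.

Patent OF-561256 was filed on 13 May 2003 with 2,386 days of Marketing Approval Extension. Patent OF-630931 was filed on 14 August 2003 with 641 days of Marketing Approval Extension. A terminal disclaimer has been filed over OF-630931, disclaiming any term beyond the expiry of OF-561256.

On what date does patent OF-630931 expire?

Natural term of OF-630931:
  Base: filing + 21 years → 14 August 2024.
  Marketing Approval Extension: 641 days (within the 1486-day cap) → +641 days → 17 May 2026.
Expiry of referenced patent OF-561256:
  Base: filing + 21 years → 13 May 2024.
  Marketing Approval Extension: 2386 days claimed exceeds the 1486-day cap, so +1486 days → 7 June 2028.
Terminal disclaimer: OF-630931 expires on the earlier of 17 May 2026 and 7 June 2028.

May 17, 2026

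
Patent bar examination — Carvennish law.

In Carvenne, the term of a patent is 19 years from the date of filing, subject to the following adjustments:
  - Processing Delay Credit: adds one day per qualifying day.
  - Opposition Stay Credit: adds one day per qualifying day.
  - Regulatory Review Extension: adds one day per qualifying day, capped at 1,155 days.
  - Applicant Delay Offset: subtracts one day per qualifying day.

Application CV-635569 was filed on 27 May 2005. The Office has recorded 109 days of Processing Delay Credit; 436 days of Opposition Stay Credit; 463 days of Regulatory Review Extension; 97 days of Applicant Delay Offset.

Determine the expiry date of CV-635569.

Base term: filing date + 19 years → 27 May 2024.
Processing Delay Credit: +109 days → 13 September 2024.
Opposition Stay Credit: +436 days → 23 November 2025.
Regulatory Review Extension: 463 days (within the 1155-day cap) → +463 days → 1 March 2027.
Applicant Delay Offset: −97 days → 24 November 2026.

November 24, 2026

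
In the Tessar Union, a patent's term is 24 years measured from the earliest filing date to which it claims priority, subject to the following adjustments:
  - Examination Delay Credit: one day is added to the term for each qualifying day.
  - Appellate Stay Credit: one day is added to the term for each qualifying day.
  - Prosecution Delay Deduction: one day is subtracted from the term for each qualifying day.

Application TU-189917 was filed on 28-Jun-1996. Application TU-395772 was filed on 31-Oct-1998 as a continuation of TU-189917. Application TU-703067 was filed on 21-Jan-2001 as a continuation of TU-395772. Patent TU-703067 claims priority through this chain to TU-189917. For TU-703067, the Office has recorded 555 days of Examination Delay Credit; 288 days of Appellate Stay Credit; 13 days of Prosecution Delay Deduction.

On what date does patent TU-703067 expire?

Earliest priority filing: 28 June 1996.
Base term: 28 June 1996 + 24 years → 28 June 2020.
Examination Delay Credit: +555 days → 4 January 2022.
Appellate Stay Credit: +288 days → 19 October 2022.
Prosecution Delay Deduction: −13 days → 6 October 2022.

2022-10-06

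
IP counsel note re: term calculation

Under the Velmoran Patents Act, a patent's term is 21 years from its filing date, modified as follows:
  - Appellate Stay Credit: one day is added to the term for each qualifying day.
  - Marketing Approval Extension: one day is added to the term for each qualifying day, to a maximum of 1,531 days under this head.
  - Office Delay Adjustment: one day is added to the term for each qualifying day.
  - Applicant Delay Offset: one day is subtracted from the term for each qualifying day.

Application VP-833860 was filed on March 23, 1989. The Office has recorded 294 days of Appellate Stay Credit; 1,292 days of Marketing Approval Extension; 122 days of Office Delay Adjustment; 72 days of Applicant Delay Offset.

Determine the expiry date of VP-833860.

Base term: filing date + 21 years → 23 March 2010.
Appellate Stay Credit: +294 days → 11 January 2011.
Marketing Approval Extension: 1292 days (within the 1531-day cap) → +1292 days → 26 July 2014.
Office Delay Adjustment: +122 days → 25 November 2014.
Applicant Delay Offset: −72 days → 14 September 2014.

September 14, 2014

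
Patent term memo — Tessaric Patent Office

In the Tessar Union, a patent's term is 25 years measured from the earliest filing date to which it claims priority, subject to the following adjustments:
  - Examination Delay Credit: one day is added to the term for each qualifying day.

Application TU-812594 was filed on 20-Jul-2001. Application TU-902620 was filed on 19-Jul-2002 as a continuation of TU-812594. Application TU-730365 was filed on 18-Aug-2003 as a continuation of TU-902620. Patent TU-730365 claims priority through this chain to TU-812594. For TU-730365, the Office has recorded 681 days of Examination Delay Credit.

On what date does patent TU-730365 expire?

Earliest priority filing: 20 July 2001.
Base term: 20 July 2001 + 25 years → 20 July 2026.
Examination Delay Credit: +681 days → 31 May 2028.

2028-05-31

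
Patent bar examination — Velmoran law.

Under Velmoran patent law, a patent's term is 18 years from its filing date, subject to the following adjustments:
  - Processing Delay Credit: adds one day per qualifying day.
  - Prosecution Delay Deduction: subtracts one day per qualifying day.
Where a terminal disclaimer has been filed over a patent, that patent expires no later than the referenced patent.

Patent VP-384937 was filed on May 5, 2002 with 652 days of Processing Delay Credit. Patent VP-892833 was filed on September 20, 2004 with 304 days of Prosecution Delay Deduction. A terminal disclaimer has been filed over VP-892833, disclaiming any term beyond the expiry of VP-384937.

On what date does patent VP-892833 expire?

Natural term of VP-892833:
  Base: filing + 18 years → 20 September 2022.
  Prosecution Delay Deduction: −304 days → 20 November 2021.
Expiry of referenced patent VP-384937:
  Base: filing + 18 years → 5 May 2020.
  Processing Delay Credit: +652 days → 16 February 2022.
Terminal disclaimer: VP-892833 expires on the earlier of 20 November 2021 and 16 February 2022.

November 20, 2021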